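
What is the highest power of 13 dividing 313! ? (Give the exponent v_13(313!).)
v_13(313!) = 25

Legendre's formula: v_p(n!) = Σ_{k ≥ 1} ⌊n / p^k⌋. For p = 13, n = 313, the terms are:
  ⌊313/13^1⌋ = ⌊313/13⌋ = 24
  ⌊313/13^2⌋ = ⌊313/169⌋ = 1
(the next term ⌊313/13^3⌋ = 0, terminating the sum). Summing: v_13(313!) = 24 + 1 = 25.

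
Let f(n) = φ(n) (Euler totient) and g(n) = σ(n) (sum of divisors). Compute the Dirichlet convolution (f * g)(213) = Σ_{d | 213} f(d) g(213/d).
(φ * σ)(213) = 852

Divisors of 213: [1, 3, 71, 213]. For each d | 213:
  d = 1: φ(1) · σ(213/1) = 1 · 288 = 288
  d = 3: φ(3) · σ(213/3) = 2 · 72 = 144
  d = 71: φ(71) · σ(213/71) = 70 · 4 = 280
  d = 213: φ(213) · σ(213/213) = 140 · 1 = 140
Summing: (φ * σ)(213) = 288 + 144 + 280 + 140 = 852.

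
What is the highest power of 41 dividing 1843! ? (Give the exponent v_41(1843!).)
v_41(1843!) = 45

Legendre's formula: v_p(n!) = Σ_{k ≥ 1} ⌊n / p^k⌋. For p = 41, n = 1843, the terms are:
  ⌊1843/41^1⌋ = ⌊1843/41⌋ = 44
  ⌊1843/41^2⌋ = ⌊1843/1681⌋ = 1
(the next term ⌊1843/41^3⌋ = 0, terminating the sum). Summing: v_41(1843!) = 44 + 1 = 45.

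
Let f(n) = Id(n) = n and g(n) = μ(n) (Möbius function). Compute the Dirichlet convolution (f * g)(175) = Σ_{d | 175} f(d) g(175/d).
(Id * μ)(175) = 120

Divisors of 175: [1, 5, 7, 25, 35, 175]. For each d | 175:
  d = 1: Id(1) · μ(175/1) = 1 · 0 = 0
  d = 5: Id(5) · μ(175/5) = 5 · 1 = 5
  d = 7: Id(7) · μ(175/7) = 7 · 0 = 0
  d = 25: Id(25) · μ(175/25) = 25 · -1 = -25
  d = 35: Id(35) · μ(175/35) = 35 · -1 = -35
  d = 175: Id(175) · μ(175/175) = 175 · 1 = 175
Summing: (Id * μ)(175) = 0 + 5 + 0 + -25 + -35 + 175 = 120.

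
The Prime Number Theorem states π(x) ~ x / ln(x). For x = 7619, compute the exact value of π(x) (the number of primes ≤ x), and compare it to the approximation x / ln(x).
π(7619) = 967;  x/ln(x) ≈ 852.39;  relative error ≈ 11.85%.

Directly count primes up to 7619: π(7619) = 967. The PNT approximation gives 7619/ln(7619) ≈ 7619/8.93840 ≈ 852.39. Relative error (π(x) − x/ln(x)) / π(x) ≈ 11.85%; the approximation is known to undercount slightly (Li(x) is a better estimate).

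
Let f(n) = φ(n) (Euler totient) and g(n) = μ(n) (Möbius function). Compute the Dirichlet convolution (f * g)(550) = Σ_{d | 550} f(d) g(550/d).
(φ * μ)(550) = 0

Divisors of 550: [1, 2, 5, 10, 11, 22, 25, 50, 55, 110, 275, 550]. For each d | 550:
  d = 1: φ(1) · μ(550/1) = 1 · 0 = 0
  d = 2: φ(2) · μ(550/2) = 1 · 0 = 0
  d = 5: φ(5) · μ(550/5) = 4 · -1 = -4
  d = 10: φ(10) · μ(550/10) = 4 · 1 = 4
  d = 11: φ(11) · μ(550/11) = 10 · 0 = 0
  d = 22: φ(22) · μ(550/22) = 10 · 0 = 0
  d = 25: φ(25) · μ(550/25) = 20 · 1 = 20
  d = 50: φ(50) · μ(550/50) = 20 · -1 = -20
  d = 55: φ(55) · μ(550/55) = 40 · 1 = 40
  d = 110: φ(110) · μ(550/110) = 40 · -1 = -40
  d = 275: φ(275) · μ(550/275) = 200 · -1 = -200
  d = 550: φ(550) · μ(550/550) = 200 · 1 = 200
Summing: (φ * μ)(550) = 0 + 0 + -4 + 4 + 0 + 0 + 20 + -20 + 40 + -40 + -200 + 200 = 0.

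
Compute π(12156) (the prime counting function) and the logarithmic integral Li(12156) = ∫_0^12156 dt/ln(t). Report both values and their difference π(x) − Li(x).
π(12156) = 1454;  Li(12156) ≈ 1477.70;  π(x) − Li(x) ≈ -23.70.

Direct count of primes ≤ 12156 gives π(12156) = 1454. Numerical evaluation of the logarithmic integral gives Li(12156) ≈ 1477.70. The difference π(x) − Li(x) ≈ -23.70 is typically negative for small/moderate x (Li(x) overestimates), though Littlewood's theorem shows this sign changes infinitely often.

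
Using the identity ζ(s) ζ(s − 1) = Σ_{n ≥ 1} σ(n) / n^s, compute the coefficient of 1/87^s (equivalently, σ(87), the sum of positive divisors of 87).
σ(87) = 120

In the product (Σ m^0/m^s)(Σ k / k^s) = Σ (Σ_{d | n} d) / n^s, the coefficient of 1/n^s is σ(n) = Σ_{d | n} d. For n = 87, divisors are [1, 3, 29, 87]; summing: σ(87) = 120.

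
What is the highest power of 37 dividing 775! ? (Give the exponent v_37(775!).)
v_37(775!) = 20

Legendre's formula: v_p(n!) = Σ_{k ≥ 1} ⌊n / p^k⌋. For p = 37, n = 775, the terms are:
  ⌊775/37^1⌋ = ⌊775/37⌋ = 20
(the next term ⌊775/37^2⌋ = 0, terminating the sum). Summing: v_37(775!) = 20 = 20.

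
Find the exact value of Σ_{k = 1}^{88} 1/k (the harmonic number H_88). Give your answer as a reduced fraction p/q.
H_88 = 40866521918642154860585199122889549709/8076030954443701744994070304101969600

Direct summation: H_88 = 1 + 1/2 + ... + 1/88. The least common denominator is lcm(1, ..., 88) = 8076030954443701744994070304101969600; over this denominator the numerator is 8076030954443701744994070304101969600 + 4038015477221850872497035152050984800 + 2692010318147900581664690101367323200 + 2019007738610925436248517576025492400 + 1615206190888740348998814060820393920 + 1346005159073950290832345050683661600 + 1153718707777671677856295757728852800 + 1009503869305462718124258788012746200 + 897336772715966860554896700455774400 + 807603095444370174499407030410196960 + 734184632222154704090370027645633600 + 673002579536975145416172525341830800 + 621233150341823211153390023392459200 + 576859353888835838928147878864426400 + 538402063629580116332938020273464640 + 504751934652731359062129394006373100 + 475060644379041279117298253182468800 + 448668386357983430277448350227887200 + 425054260760194828683898437057998400 + 403801547722185087249703515205098480 + 384572902592557225952098585909617600 + 367092316111077352045185013822816800 + 351131780627987032391046534960955200 + 336501289768487572708086262670915400 + 323041238177748069799762812164078784 + 310616575170911605576695011696229600 + 299112257571988953518298900151924800 + 288429676944417919464073939432213200 + 278483826015300060172209320831102400 + 269201031814790058166469010136732320 + 260517127562700056290131300132321600 + 252375967326365679531064697003186550 + 244728210740718234696790009215211200 + 237530322189520639558649126591234400 + 230743741555534335571259151545770560 + 224334193178991715138724175113943600 + 218271106876856803918758656867620800 + 212527130380097414341949218528999200 + 207077716780607737051130007797486400 + 201900773861092543624851757602549240 + 196976364742529310853513909856145600 + 192286451296278612976049292954808800 + 187814673359155854534745821025627200 + 183546158055538676022592506911408400 + 179467354543193372110979340091154880 + 175565890313993516195523267480477600 + 171830445839227696702001495831956800 + 168250644884243786354043131335457700 + 164816958253953096836613679675550400 + 161520619088874034899881406082039392 + 158353548126347093039099417727489600 + 155308287585455802788347505848114800 + 152377942536673617830076798190603200 + 149556128785994476759149450075962400 + 146836926444430940818074005529126720 + 144214838472208959732036969716106600 + 141684753586731609561299479019332800 + 139241913007650030086104660415551200 + 136881880583791554999899496679694400 + 134600515907395029083234505068366160 + 132393950072847569590066726296753600 + 130258563781350028145065650066160800 + 128190967530852408650699528636539200 + 126187983663182839765532348501593275 + 124246630068364642230678004678491840 + 122364105370359117348395004607605600 + 120537775439458234999911497076148800 + 118765161094760319779324563295617200 + 117043926875995677463682178320318400 + 115371870777767167785629575772885280 + 113746914851319742887240426818337600 + 112167096589495857569362087556971800 + 110630561019776736232795483617835200 + 109135553438428401959379328433810400 + 107680412725916023266587604054692928 + 106263565190048707170974609264499600 + 104883518888879243441481432520804800 + 103538858390303868525565003898743200 + 102228239929667110696127472203822400 + 100950386930546271812425878801274620 + 99704085857329651172766300050641600 + 98488182371264655426756954928072800 + 97301577764381948734868316916891200 + 96143225648139306488024646477404400 + 95012128875808255823459650636493760 + 93907336679577927267372910512813600 + 92827942005100020057403106943700800 + 91773079027769338011296253455704200 = 40866521918642154860585199122889549709, so H_88 = 40866521918642154860585199122889549709/8076030954443701744994070304101969600 (already in lowest terms) ≈ 5.06022. (The PNT-adjacent estimate ln(88) + γ ≈ 5.05455 matches within O(1/n).)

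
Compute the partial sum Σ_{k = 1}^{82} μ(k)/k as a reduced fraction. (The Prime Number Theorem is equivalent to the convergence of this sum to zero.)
Σ μ(k)/k = -1401629533229069216211617003/107254825578022430263302818471

Values of μ(k) for 1 ≤ k ≤ 82: μ(1) = 1, μ(2) = -1, μ(3) = -1, μ(5) = -1, μ(6) = 1, μ(7) = -1, μ(10) = 1, μ(11) = -1, μ(13) = -1, μ(14) = 1, μ(15) = 1, μ(17) = -1, μ(19) = -1, μ(21) = 1, μ(22) = 1, μ(23) = -1, μ(26) = 1, μ(29) = -1, μ(30) = -1, μ(31) = -1, μ(33) = 1, μ(34) = 1, μ(35) = 1, μ(37) = -1, μ(38) = 1, μ(39) = 1, μ(41) = -1, μ(42) = -1, μ(43) = -1, μ(46) = 1, μ(47) = -1, μ(51) = 1, μ(53) = -1, μ(55) = 1, μ(57) = 1, μ(58) = 1, μ(59) = -1, μ(61) = -1, μ(62) = 1, μ(65) = 1, μ(66) = -1, μ(67) = -1, μ(69) = 1, μ(70) = -1, μ(71) = -1, μ(73) = -1, μ(74) = 1, μ(77) = 1, μ(78) = -1, μ(79) = -1, μ(82) = 1, with μ = 0 on non-squarefree integers. Summing μ(k)/k for k where μ(k) ≠ 0 gives -1401629533229069216211617003/107254825578022430263302818471 ≈ -0.0131. (PNT ⟺ this sum → 0 as n → ∞.)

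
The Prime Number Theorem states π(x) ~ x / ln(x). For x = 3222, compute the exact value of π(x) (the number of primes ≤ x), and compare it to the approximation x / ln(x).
π(3222) = 456;  x/ln(x) ≈ 398.87;  relative error ≈ 12.53%.

Directly count primes up to 3222: π(3222) = 456. The PNT approximation gives 3222/ln(3222) ≈ 3222/8.07776 ≈ 398.87. Relative error (π(x) − x/ln(x)) / π(x) ≈ 12.53%; the approximation is known to undercount slightly (Li(x) is a better estimate).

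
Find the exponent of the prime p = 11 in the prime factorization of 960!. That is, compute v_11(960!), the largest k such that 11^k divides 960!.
v_11(960!) = 94

Legendre's formula: v_p(n!) = Σ_{k ≥ 1} ⌊n / p^k⌋. For p = 11, n = 960, the terms are:
  ⌊960/11^1⌋ = ⌊960/11⌋ = 87
  ⌊960/11^2⌋ = ⌊960/121⌋ = 7
(the next term ⌊960/11^3⌋ = 0, terminating the sum). Summing: v_11(960!) = 87 + 7 = 94.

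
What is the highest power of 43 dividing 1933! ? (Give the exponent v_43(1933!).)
v_43(1933!) = 45

Legendre's formula: v_p(n!) = Σ_{k ≥ 1} ⌊n / p^k⌋. For p = 43, n = 1933, the terms are:
  ⌊1933/43^1⌋ = ⌊1933/43⌋ = 44
  ⌊1933/43^2⌋ = ⌊1933/1849⌋ = 1
(the next term ⌊1933/43^3⌋ = 0, terminating the sum). Summing: v_43(1933!) = 44 + 1 = 45.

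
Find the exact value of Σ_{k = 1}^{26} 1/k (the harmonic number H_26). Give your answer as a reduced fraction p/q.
H_26 = 34395742267/8923714800

Direct summation: H_26 = 1 + 1/2 + ... + 1/26. The least common denominator is lcm(1, ..., 26) = 26771144400; over this denominator the numerator is 26771144400 + 13385572200 + 8923714800 + 6692786100 + 5354228880 + 4461857400 + 3824449200 + 3346393050 + 2974571600 + 2677114440 + 2433740400 + 2230928700 + 2059318800 + 1912224600 + 1784742960 + 1673196525 + 1574773200 + 1487285800 + 1409007600 + 1338557220 + 1274816400 + 1216870200 + 1163962800 + 1115464350 + 1070845776 + 1029659400 = 103187226801, so H_26 = 103187226801/26771144400; reducing by gcd(103187226801, 26771144400) = 3 gives 34395742267/8923714800 ≈ 3.85442. (The PNT-adjacent estimate ln(26) + γ ≈ 3.83531 matches within O(1/n).)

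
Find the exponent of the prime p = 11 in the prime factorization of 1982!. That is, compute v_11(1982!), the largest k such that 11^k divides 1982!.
v_11(1982!) = 197

Legendre's formula: v_p(n!) = Σ_{k ≥ 1} ⌊n / p^k⌋. For p = 11, n = 1982, the terms are:
  ⌊1982/11^1⌋ = ⌊1982/11⌋ = 180
  ⌊1982/11^2⌋ = ⌊1982/121⌋ = 16
  ⌊1982/11^3⌋ = ⌊1982/1331⌋ = 1
(the next term ⌊1982/11^4⌋ = 0, terminating the sum). Summing: v_11(1982!) = 180 + 16 + 1 = 197.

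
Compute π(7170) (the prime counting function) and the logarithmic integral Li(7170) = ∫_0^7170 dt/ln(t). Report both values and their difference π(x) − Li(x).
π(7170) = 916;  Li(7170) ≈ 933.51;  π(x) − Li(x) ≈ -17.51.

Direct count of primes ≤ 7170 gives π(7170) = 916. Numerical evaluation of the logarithmic integral gives Li(7170) ≈ 933.51. The difference π(x) − Li(x) ≈ -17.51 is typically negative for small/moderate x (Li(x) overestimates), though Littlewood's theorem shows this sign changes infinitely often.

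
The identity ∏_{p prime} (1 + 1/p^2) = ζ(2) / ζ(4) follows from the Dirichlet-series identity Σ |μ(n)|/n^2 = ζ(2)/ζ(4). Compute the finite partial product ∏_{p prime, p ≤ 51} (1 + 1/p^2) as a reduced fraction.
∏ = 101793085732936000000000/67237345888235944242129

The primes p ≤ 51 are [2, 3, 5, 7, 11, 13, 17, 19, 23, 29, 31, 37, 41, 43, 47]. For each, (1 + 1/p^2) = (p^2 + 1)/p^2. Multiplying these fractions over p ∈ [2, 3, 5, 7, 11, 13, 17, 19, 23, 29, 31, 37, 41, 43, 47] gives 101793085732936000000000/67237345888235944242129. (In the limit P → ∞ this tends to ζ(2)/ζ(4).)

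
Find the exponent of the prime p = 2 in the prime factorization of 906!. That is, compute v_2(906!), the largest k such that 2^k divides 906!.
v_2(906!) = 901

Legendre's formula: v_p(n!) = Σ_{k ≥ 1} ⌊n / p^k⌋. For p = 2, n = 906, the terms are:
  ⌊906/2^1⌋ = ⌊906/2⌋ = 453
  ⌊906/2^2⌋ = ⌊906/4⌋ = 226
  ⌊906/2^3⌋ = ⌊906/8⌋ = 113
  ⌊906/2^4⌋ = ⌊906/16⌋ = 56
  ⌊906/2^5⌋ = ⌊906/32⌋ = 28
  ⌊906/2^6⌋ = ⌊906/64⌋ = 14
  ⌊906/2^7⌋ = ⌊906/128⌋ = 7
  ⌊906/2^8⌋ = ⌊906/256⌋ = 3
  ⌊906/2^9⌋ = ⌊906/512⌋ = 1
(the next term ⌊906/2^10⌋ = 0, terminating the sum). Summing: v_2(906!) = 453 + 226 + 113 + 56 + 28 + 14 + 7 + 3 + 1 = 901.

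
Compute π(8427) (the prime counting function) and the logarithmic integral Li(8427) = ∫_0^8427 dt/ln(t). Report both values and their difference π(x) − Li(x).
π(8427) = 1053;  Li(8427) ≈ 1073.79;  π(x) − Li(x) ≈ -20.79.

Direct count of primes ≤ 8427 gives π(8427) = 1053. Numerical evaluation of the logarithmic integral gives Li(8427) ≈ 1073.79. The difference π(x) − Li(x) ≈ -20.79 is typically negative for small/moderate x (Li(x) overestimates), though Littlewood's theorem shows this sign changes infinitely often.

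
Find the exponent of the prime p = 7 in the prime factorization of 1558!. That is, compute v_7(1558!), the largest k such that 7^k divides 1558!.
v_7(1558!) = 257

Legendre's formula: v_p(n!) = Σ_{k ≥ 1} ⌊n / p^k⌋. For p = 7, n = 1558, the terms are:
  ⌊1558/7^1⌋ = ⌊1558/7⌋ = 222
  ⌊1558/7^2⌋ = ⌊1558/49⌋ = 31
  ⌊1558/7^3⌋ = ⌊1558/343⌋ = 4
(the next term ⌊1558/7^4⌋ = 0, terminating the sum). Summing: v_7(1558!) = 222 + 31 + 4 = 257.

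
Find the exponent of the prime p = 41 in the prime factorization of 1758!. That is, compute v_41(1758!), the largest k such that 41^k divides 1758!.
v_41(1758!) = 43

Legendre's formula: v_p(n!) = Σ_{k ≥ 1} ⌊n / p^k⌋. For p = 41, n = 1758, the terms are:
  ⌊1758/41^1⌋ = ⌊1758/41⌋ = 42
  ⌊1758/41^2⌋ = ⌊1758/1681⌋ = 1
(the next term ⌊1758/41^3⌋ = 0, terminating the sum). Summing: v_41(1758!) = 42 + 1 = 43.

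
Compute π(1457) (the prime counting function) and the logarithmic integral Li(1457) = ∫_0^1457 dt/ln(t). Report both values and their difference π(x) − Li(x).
π(1457) = 231;  Li(1457) ≈ 241.92;  π(x) − Li(x) ≈ -10.92.

Direct count of primes ≤ 1457 gives π(1457) = 231. Numerical evaluation of the logarithmic integral gives Li(1457) ≈ 241.92. The difference π(x) − Li(x) ≈ -10.92 is typically negative for small/moderate x (Li(x) overestimates), though Littlewood's theorem shows this sign changes infinitely often.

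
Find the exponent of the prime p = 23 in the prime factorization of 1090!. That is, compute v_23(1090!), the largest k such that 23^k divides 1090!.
v_23(1090!) = 49

Legendre's formula: v_p(n!) = Σ_{k ≥ 1} ⌊n / p^k⌋. For p = 23, n = 1090, the terms are:
  ⌊1090/23^1⌋ = ⌊1090/23⌋ = 47
  ⌊1090/23^2⌋ = ⌊1090/529⌋ = 2
(the next term ⌊1090/23^3⌋ = 0, terminating the sum). Summing: v_23(1090!) = 47 + 2 = 49.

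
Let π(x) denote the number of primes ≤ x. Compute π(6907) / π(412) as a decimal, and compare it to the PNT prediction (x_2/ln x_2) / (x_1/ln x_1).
π(6907)/π(412) = 888/80 ≈ 11.1000;  PNT prediction ≈ 11.4182.

π(412) = 80 and π(6907) = 888, so π(6907)/π(412) ≈ 11.1000. The PNT-predicted ratio is (6907/ln(6907)) / (412/ln(412)) ≈ 11.4182. The two agree to within a few percent, as expected.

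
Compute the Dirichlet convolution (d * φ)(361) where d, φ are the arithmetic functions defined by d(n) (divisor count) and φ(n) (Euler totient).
(d * φ)(361) = 381

Divisors of 361: [1, 19, 361]. For each d | 361:
  d = 1: d(1) · φ(361/1) = 1 · 342 = 342
  d = 19: d(19) · φ(361/19) = 2 · 18 = 36
  d = 361: d(361) · φ(361/361) = 3 · 1 = 3
Summing: (d * φ)(361) = 342 + 36 + 3 = 381.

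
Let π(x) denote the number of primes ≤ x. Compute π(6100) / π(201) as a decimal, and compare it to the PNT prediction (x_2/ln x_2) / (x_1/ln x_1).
π(6100)/π(201) = 795/46 ≈ 17.2826;  PNT prediction ≈ 18.4655.

π(201) = 46 and π(6100) = 795, so π(6100)/π(201) ≈ 17.2826. The PNT-predicted ratio is (6100/ln(6100)) / (201/ln(201)) ≈ 18.4655. The two agree to within a few percent, as expected.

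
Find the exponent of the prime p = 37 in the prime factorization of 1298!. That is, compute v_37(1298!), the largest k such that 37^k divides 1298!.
v_37(1298!) = 35

Legendre's formula: v_p(n!) = Σ_{k ≥ 1} ⌊n / p^k⌋. For p = 37, n = 1298, the terms are:
  ⌊1298/37^1⌋ = ⌊1298/37⌋ = 35
(the next term ⌊1298/37^2⌋ = 0, terminating the sum). Summing: v_37(1298!) = 35 = 35.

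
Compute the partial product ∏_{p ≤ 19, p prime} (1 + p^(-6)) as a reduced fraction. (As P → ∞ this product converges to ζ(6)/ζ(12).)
∏ = 10322827120806625262196014218/10149346788166965945179821977

The primes p ≤ 19 are [2, 3, 5, 7, 11, 13, 17, 19]. For each, (1 + 1/p^6) = (p^6 + 1)/p^6. Multiplying these fractions over p ∈ [2, 3, 5, 7, 11, 13, 17, 19] gives 10322827120806625262196014218/10149346788166965945179821977. (In the limit P → ∞ this tends to ζ(6)/ζ(12).)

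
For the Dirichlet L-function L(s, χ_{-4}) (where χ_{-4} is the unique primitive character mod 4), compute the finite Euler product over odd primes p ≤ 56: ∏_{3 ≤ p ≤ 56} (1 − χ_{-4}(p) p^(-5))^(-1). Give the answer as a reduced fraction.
∏ = 241552412610573346540717288090615330738043013683948985221451329316738054554305/242484077809603940117660402752750309983134701869309180441833184178683110227968

The odd primes p ≤ 56 are [3, 5, 7, 11, 13, 17, 19, 23, 29, 31, 37, 41, 43, 47, 53]. For each, χ(p) = 1 if p ≡ 1 mod 4, χ(p) = −1 if p ≡ 3 mod 4. Taking (1 − χ(p)/p^5)^(-1) = p^5/(p^5 − χ(p)): (1 − (-1)/3^5)^(-1) · (1 − (1)/5^5)^(-1) · (1 − (-1)/7^5)^(-1) · (1 − (-1)/11^5)^(-1) · (1 − (1)/13^5)^(-1) · (1 − (1)/17^5)^(-1) · (1 − (-1)/19^5)^(-1) · (1 − (-1)/23^5)^(-1) · (1 − (1)/29^5)^(-1) · (1 − (-1)/31^5)^(-1) · (1 − (1)/37^5)^(-1) · (1 − (1)/41^5)^(-1) · (1 − (-1)/43^5)^(-1) · (1 − (-1)/47^5)^(-1) · (1 − (1)/53^5)^(-1) = 241552412610573346540717288090615330738043013683948985221451329316738054554305/242484077809603940117660402752750309983134701869309180441833184178683110227968.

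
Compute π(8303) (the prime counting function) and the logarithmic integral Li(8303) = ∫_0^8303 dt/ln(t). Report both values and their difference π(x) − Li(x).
π(8303) = 1042;  Li(8303) ≈ 1060.06;  π(x) − Li(x) ≈ -18.06.

Direct count of primes ≤ 8303 gives π(8303) = 1042. Numerical evaluation of the logarithmic integral gives Li(8303) ≈ 1060.06. The difference π(x) − Li(x) ≈ -18.06 is typically negative for small/moderate x (Li(x) overestimates), though Littlewood's theorem shows this sign changes infinitely often.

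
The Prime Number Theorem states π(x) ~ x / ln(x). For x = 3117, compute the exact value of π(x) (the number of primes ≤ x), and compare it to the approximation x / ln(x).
π(3117) = 443;  x/ln(x) ≈ 387.46;  relative error ≈ 12.54%.

Directly count primes up to 3117: π(3117) = 443. The PNT approximation gives 3117/ln(3117) ≈ 3117/8.04463 ≈ 387.46. Relative error (π(x) − x/ln(x)) / π(x) ≈ 12.54%; the approximation is known to undercount slightly (Li(x) is a better estimate).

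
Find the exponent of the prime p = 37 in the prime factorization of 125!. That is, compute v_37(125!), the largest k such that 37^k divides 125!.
v_37(125!) = 3

Legendre's formula: v_p(n!) = Σ_{k ≥ 1} ⌊n / p^k⌋. For p = 37, n = 125, the terms are:
  ⌊125/37^1⌋ = ⌊125/37⌋ = 3
(the next term ⌊125/37^2⌋ = 0, terminating the sum). Summing: v_37(125!) = 3 = 3.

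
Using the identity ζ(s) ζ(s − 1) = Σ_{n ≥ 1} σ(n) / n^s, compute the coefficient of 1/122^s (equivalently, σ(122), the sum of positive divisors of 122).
σ(122) = 186

In the product (Σ m^0/m^s)(Σ k / k^s) = Σ (Σ_{d | n} d) / n^s, the coefficient of 1/n^s is σ(n) = Σ_{d | n} d. For n = 122, divisors are [1, 2, 61, 122]; summing: σ(122) = 186.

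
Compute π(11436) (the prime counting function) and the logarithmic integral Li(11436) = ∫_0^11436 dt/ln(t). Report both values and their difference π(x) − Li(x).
π(11436) = 1378;  Li(11436) ≈ 1400.90;  π(x) − Li(x) ≈ -22.90.

Direct count of primes ≤ 11436 gives π(11436) = 1378. Numerical evaluation of the logarithmic integral gives Li(11436) ≈ 1400.90. The difference π(x) − Li(x) ≈ -22.90 is typically negative for small/moderate x (Li(x) overestimates), though Littlewood's theorem shows this sign changes infinitely often.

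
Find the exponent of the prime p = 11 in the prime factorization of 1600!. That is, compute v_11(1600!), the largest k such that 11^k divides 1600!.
v_11(1600!) = 159

Legendre's formula: v_p(n!) = Σ_{k ≥ 1} ⌊n / p^k⌋. For p = 11, n = 1600, the terms are:
  ⌊1600/11^1⌋ = ⌊1600/11⌋ = 145
  ⌊1600/11^2⌋ = ⌊1600/121⌋ = 13
  ⌊1600/11^3⌋ = ⌊1600/1331⌋ = 1
(the next term ⌊1600/11^4⌋ = 0, terminating the sum). Summing: v_11(1600!) = 145 + 13 + 1 = 159.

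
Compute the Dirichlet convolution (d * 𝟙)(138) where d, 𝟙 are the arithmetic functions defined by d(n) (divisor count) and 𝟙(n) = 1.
(d * 𝟙)(138) = 27

Divisors of 138: [1, 2, 3, 6, 23, 46, 69, 138]. For each d | 138:
  d = 1: d(1) · 𝟙(138/1) = 1 · 1 = 1
  d = 2: d(2) · 𝟙(138/2) = 2 · 1 = 2
  d = 3: d(3) · 𝟙(138/3) = 2 · 1 = 2
  d = 6: d(6) · 𝟙(138/6) = 4 · 1 = 4
  d = 23: d(23) · 𝟙(138/23) = 2 · 1 = 2
  d = 46: d(46) · 𝟙(138/46) = 4 · 1 = 4
  d = 69: d(69) · 𝟙(138/69) = 4 · 1 = 4
  d = 138: d(138) · 𝟙(138/138) = 8 · 1 = 8
Summing: (d * 𝟙)(138) = 1 + 2 + 2 + 4 + 2 + 4 + 4 + 8 = 27.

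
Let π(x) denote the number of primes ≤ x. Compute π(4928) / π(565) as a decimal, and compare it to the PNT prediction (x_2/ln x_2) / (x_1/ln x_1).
π(4928)/π(565) = 657/103 ≈ 6.3786;  PNT prediction ≈ 6.5004.

π(565) = 103 and π(4928) = 657, so π(4928)/π(565) ≈ 6.3786. The PNT-predicted ratio is (4928/ln(4928)) / (565/ln(565)) ≈ 6.5004. The two agree to within a few percent, as expected.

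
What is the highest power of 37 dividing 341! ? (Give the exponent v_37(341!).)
v_37(341!) = 9

Legendre's formula: v_p(n!) = Σ_{k ≥ 1} ⌊n / p^k⌋. For p = 37, n = 341, the terms are:
  ⌊341/37^1⌋ = ⌊341/37⌋ = 9
(the next term ⌊341/37^2⌋ = 0, terminating the sum). Summing: v_37(341!) = 9 = 9.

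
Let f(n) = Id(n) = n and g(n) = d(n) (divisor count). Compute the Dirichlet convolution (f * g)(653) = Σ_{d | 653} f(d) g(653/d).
(Id * d)(653) = 655

Divisors of 653: [1, 653]. For each d | 653:
  d = 1: Id(1) · d(653/1) = 1 · 2 = 2
  d = 653: Id(653) · d(653/653) = 653 · 1 = 653
Summing: (Id * d)(653) = 2 + 653 = 655.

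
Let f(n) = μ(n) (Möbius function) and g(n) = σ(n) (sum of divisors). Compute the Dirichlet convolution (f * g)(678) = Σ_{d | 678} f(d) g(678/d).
(μ * σ)(678) = 678

Divisors of 678: [1, 2, 3, 6, 113, 226, 339, 678]. For each d | 678:
  d = 1: μ(1) · σ(678/1) = 1 · 1368 = 1368
  d = 2: μ(2) · σ(678/2) = -1 · 456 = -456
  d = 3: μ(3) · σ(678/3) = -1 · 342 = -342
  d = 6: μ(6) · σ(678/6) = 1 · 114 = 114
  d = 113: μ(113) · σ(678/113) = -1 · 12 = -12
  d = 226: μ(226) · σ(678/226) = 1 · 4 = 4
  d = 339: μ(339) · σ(678/339) = 1 · 3 = 3
  d = 678: μ(678) · σ(678/678) = -1 · 1 = -1
Summing: (μ * σ)(678) = 1368 + -456 + -342 + 114 + -12 + 4 + 3 + -1 = 678.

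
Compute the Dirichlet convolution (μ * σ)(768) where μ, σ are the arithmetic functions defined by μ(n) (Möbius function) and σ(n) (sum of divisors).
(μ * σ)(768) = 768

Divisors of 768: [1, 2, 3, 4, 6, 8, 12, 16, 24, 32, 48, 64, 96, 128, 192, 256, 384, 768]. For each d | 768:
  d = 1: μ(1) · σ(768/1) = 1 · 2044 = 2044
  d = 2: μ(2) · σ(768/2) = -1 · 1020 = -1020
  d = 3: μ(3) · σ(768/3) = -1 · 511 = -511
  d = 4: μ(4) · σ(768/4) = 0 · 508 = 0
  d = 6: μ(6) · σ(768/6) = 1 · 255 = 255
  d = 8: μ(8) · σ(768/8) = 0 · 252 = 0
  d = 12: μ(12) · σ(768/12) = 0 · 127 = 0
  d = 16: μ(16) · σ(768/16) = 0 · 124 = 0
  d = 24: μ(24) · σ(768/24) = 0 · 63 = 0
  d = 32: μ(32) · σ(768/32) = 0 · 60 = 0
  d = 48: μ(48) · σ(768/48) = 0 · 31 = 0
  d = 64: μ(64) · σ(768/64) = 0 · 28 = 0
  d = 96: μ(96) · σ(768/96) = 0 · 15 = 0
  d = 128: μ(128) · σ(768/128) = 0 · 12 = 0
  d = 192: μ(192) · σ(768/192) = 0 · 7 = 0
  d = 256: μ(256) · σ(768/256) = 0 · 4 = 0
  d = 384: μ(384) · σ(768/384) = 0 · 3 = 0
  d = 768: μ(768) · σ(768/768) = 0 · 1 = 0
Summing: (μ * σ)(768) = 2044 + -1020 + -511 + 0 + 255 + 0 + 0 + 0 + 0 + 0 + 0 + 0 + 0 + 0 + 0 + 0 + 0 + 0 = 768.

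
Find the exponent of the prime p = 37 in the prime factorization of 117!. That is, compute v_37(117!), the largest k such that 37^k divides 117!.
v_37(117!) = 3

Legendre's formula: v_p(n!) = Σ_{k ≥ 1} ⌊n / p^k⌋. For p = 37, n = 117, the terms are:
  ⌊117/37^1⌋ = ⌊117/37⌋ = 3
(the next term ⌊117/37^2⌋ = 0, terminating the sum). Summing: v_37(117!) = 3 = 3.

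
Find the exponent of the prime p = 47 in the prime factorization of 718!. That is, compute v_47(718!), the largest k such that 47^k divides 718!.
v_47(718!) = 15

Legendre's formula: v_p(n!) = Σ_{k ≥ 1} ⌊n / p^k⌋. For p = 47, n = 718, the terms are:
  ⌊718/47^1⌋ = ⌊718/47⌋ = 15
(the next term ⌊718/47^2⌋ = 0, terminating the sum). Summing: v_47(718!) = 15 = 15.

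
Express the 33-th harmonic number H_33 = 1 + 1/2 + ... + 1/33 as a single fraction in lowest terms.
H_33 = 53676090078349/13127595717600

Direct summation: H_33 = 1 + 1/2 + ... + 1/33. The least common denominator is lcm(1, ..., 33) = 144403552893600; over this denominator the numerator is 144403552893600 + 72201776446800 + 48134517631200 + 36100888223400 + 28880710578720 + 24067258815600 + 20629078984800 + 18050444111700 + 16044839210400 + 14440355289360 + 13127595717600 + 12033629407800 + 11107965607200 + 10314539492400 + 9626903526240 + 9025222055850 + 8494326640800 + 8022419605200 + 7600186994400 + 7220177644680 + 6876359661600 + 6563797858800 + 6278415343200 + 6016814703900 + 5776142115744 + 5553982803600 + 5348279736800 + 5157269746200 + 4979432858400 + 4813451763120 + 4658179125600 + 4512611027925 + 4375865239200 = 590436990861839, so H_33 = 590436990861839/144403552893600; reducing by gcd(590436990861839, 144403552893600) = 11 gives 53676090078349/13127595717600 ≈ 4.08880. (The PNT-adjacent estimate ln(33) + γ ≈ 4.07372 matches within O(1/n).)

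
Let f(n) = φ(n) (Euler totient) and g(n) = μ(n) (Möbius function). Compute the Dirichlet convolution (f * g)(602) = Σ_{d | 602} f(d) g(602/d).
(φ * μ)(602) = 0

Divisors of 602: [1, 2, 7, 14, 43, 86, 301, 602]. For each d | 602:
  d = 1: φ(1) · μ(602/1) = 1 · -1 = -1
  d = 2: φ(2) · μ(602/2) = 1 · 1 = 1
  d = 7: φ(7) · μ(602/7) = 6 · 1 = 6
  d = 14: φ(14) · μ(602/14) = 6 · -1 = -6
  d = 43: φ(43) · μ(602/43) = 42 · 1 = 42
  d = 86: φ(86) · μ(602/86) = 42 · -1 = -42
  d = 301: φ(301) · μ(602/301) = 252 · -1 = -252
  d = 602: φ(602) · μ(602/602) = 252 · 1 = 252
Summing: (φ * μ)(602) = -1 + 1 + 6 + -6 + 42 + -42 + -252 + 252 = 0.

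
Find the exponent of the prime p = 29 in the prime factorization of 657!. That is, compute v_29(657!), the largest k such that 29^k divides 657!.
v_29(657!) = 22

Legendre's formula: v_p(n!) = Σ_{k ≥ 1} ⌊n / p^k⌋. For p = 29, n = 657, the terms are:
  ⌊657/29^1⌋ = ⌊657/29⌋ = 22
(the next term ⌊657/29^2⌋ = 0, terminating the sum). Summing: v_29(657!) = 22 = 22.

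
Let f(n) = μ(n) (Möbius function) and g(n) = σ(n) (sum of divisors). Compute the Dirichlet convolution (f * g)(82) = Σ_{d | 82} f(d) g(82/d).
(μ * σ)(82) = 82

Divisors of 82: [1, 2, 41, 82]. For each d | 82:
  d = 1: μ(1) · σ(82/1) = 1 · 126 = 126
  d = 2: μ(2) · σ(82/2) = -1 · 42 = -42
  d = 41: μ(41) · σ(82/41) = -1 · 3 = -3
  d = 82: μ(82) · σ(82/82) = 1 · 1 = 1
Summing: (μ * σ)(82) = 126 + -42 + -3 + 1 = 82.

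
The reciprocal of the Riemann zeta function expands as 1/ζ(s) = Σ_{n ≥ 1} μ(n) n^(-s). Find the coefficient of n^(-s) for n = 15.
μ(15) = 1

Factor n = 15 = 3 · 5. μ(n) = 0 if any exponent ≥ 2 (not squarefree); otherwise μ(n) = (−1)^{ω(n)} where ω(n) is the number of distinct prime factors. Applying: μ(15) = 1.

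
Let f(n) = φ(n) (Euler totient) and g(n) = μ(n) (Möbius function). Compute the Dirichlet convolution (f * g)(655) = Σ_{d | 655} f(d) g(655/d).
(φ * μ)(655) = 387

Divisors of 655: [1, 5, 131, 655]. For each d | 655:
  d = 1: φ(1) · μ(655/1) = 1 · 1 = 1
  d = 5: φ(5) · μ(655/5) = 4 · -1 = -4
  d = 131: φ(131) · μ(655/131) = 130 · -1 = -130
  d = 655: φ(655) · μ(655/655) = 520 · 1 = 520
Summing: (φ * μ)(655) = 1 + -4 + -130 + 520 = 387.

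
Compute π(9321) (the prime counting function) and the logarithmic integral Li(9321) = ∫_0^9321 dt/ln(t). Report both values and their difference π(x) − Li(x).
π(9321) = 1153;  Li(9321) ≈ 1172.14;  π(x) − Li(x) ≈ -19.14.

Direct count of primes ≤ 9321 gives π(9321) = 1153. Numerical evaluation of the logarithmic integral gives Li(9321) ≈ 1172.14. The difference π(x) − Li(x) ≈ -19.14 is typically negative for small/moderate x (Li(x) overestimates), though Littlewood's theorem shows this sign changes infinitely often.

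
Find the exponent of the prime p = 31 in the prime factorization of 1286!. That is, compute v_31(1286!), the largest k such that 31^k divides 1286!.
v_31(1286!) = 42

Legendre's formula: v_p(n!) = Σ_{k ≥ 1} ⌊n / p^k⌋. For p = 31, n = 1286, the terms are:
  ⌊1286/31^1⌋ = ⌊1286/31⌋ = 41
  ⌊1286/31^2⌋ = ⌊1286/961⌋ = 1
(the next term ⌊1286/31^3⌋ = 0, terminating the sum). Summing: v_31(1286!) = 41 + 1 = 42.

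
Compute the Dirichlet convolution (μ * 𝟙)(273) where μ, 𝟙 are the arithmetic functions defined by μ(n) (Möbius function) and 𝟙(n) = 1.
(μ * 𝟙)(273) = 0

Divisors of 273: [1, 3, 7, 13, 21, 39, 91, 273]. For each d | 273:
  d = 1: μ(1) · 𝟙(273/1) = 1 · 1 = 1
  d = 3: μ(3) · 𝟙(273/3) = -1 · 1 = -1
  d = 7: μ(7) · 𝟙(273/7) = -1 · 1 = -1
  d = 13: μ(13) · 𝟙(273/13) = -1 · 1 = -1
  d = 21: μ(21) · 𝟙(273/21) = 1 · 1 = 1
  d = 39: μ(39) · 𝟙(273/39) = 1 · 1 = 1
  d = 91: μ(91) · 𝟙(273/91) = 1 · 1 = 1
  d = 273: μ(273) · 𝟙(273/273) = -1 · 1 = -1
Summing: (μ * 𝟙)(273) = 1 + -1 + -1 + -1 + 1 + 1 + 1 + -1 = 0.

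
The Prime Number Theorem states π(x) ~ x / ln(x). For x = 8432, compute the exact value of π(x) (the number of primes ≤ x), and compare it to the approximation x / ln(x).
π(8432) = 1055;  x/ln(x) ≈ 932.77;  relative error ≈ 11.59%.

Directly count primes up to 8432: π(8432) = 1055. The PNT approximation gives 8432/ln(8432) ≈ 8432/9.03979 ≈ 932.77. Relative error (π(x) − x/ln(x)) / π(x) ≈ 11.59%; the approximation is known to undercount slightly (Li(x) is a better estimate).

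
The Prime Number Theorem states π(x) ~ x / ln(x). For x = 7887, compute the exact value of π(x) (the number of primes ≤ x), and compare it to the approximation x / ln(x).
π(7887) = 997;  x/ln(x) ≈ 878.97;  relative error ≈ 11.84%.

Directly count primes up to 7887: π(7887) = 997. The PNT approximation gives 7887/ln(7887) ≈ 7887/8.97297 ≈ 878.97. Relative error (π(x) − x/ln(x)) / π(x) ≈ 11.84%; the approximation is known to undercount slightly (Li(x) is a better estimate).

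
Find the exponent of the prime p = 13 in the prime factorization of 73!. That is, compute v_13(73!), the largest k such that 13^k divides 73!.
v_13(73!) = 5

Legendre's formula: v_p(n!) = Σ_{k ≥ 1} ⌊n / p^k⌋. For p = 13, n = 73, the terms are:
  ⌊73/13^1⌋ = ⌊73/13⌋ = 5
(the next term ⌊73/13^2⌋ = 0, terminating the sum). Summing: v_13(73!) = 5 = 5.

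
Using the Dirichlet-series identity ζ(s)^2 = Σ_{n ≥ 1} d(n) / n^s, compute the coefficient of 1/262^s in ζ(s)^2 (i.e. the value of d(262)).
d(262) = 4

ζ(s)^2 = (Σ 1/m^s)(Σ 1/k^s). The coefficient of 1/n^s in the product is the number of ordered pairs (m, k) with mk = n, which equals d(n). For n = 262, divisors are [1, 2, 131, 262], so d(262) = 4.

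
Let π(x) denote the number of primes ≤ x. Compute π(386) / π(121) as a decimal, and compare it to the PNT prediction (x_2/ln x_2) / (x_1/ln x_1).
π(386)/π(121) = 76/30 ≈ 2.5333;  PNT prediction ≈ 2.5687.

π(121) = 30 and π(386) = 76, so π(386)/π(121) ≈ 2.5333. The PNT-predicted ratio is (386/ln(386)) / (121/ln(121)) ≈ 2.5687. The two agree to within a few percent, as expected.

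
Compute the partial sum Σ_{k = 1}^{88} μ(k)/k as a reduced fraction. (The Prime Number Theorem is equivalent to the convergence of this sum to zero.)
Σ μ(k)/k = 2609341595728673683821147444809/267064515689275851355624017992790

Values of μ(k) for 1 ≤ k ≤ 88: μ(1) = 1, μ(2) = -1, μ(3) = -1, μ(5) = -1, μ(6) = 1, μ(7) = -1, μ(10) = 1, μ(11) = -1, μ(13) = -1, μ(14) = 1, μ(15) = 1, μ(17) = -1, μ(19) = -1, μ(21) = 1, μ(22) = 1, μ(23) = -1, μ(26) = 1, μ(29) = -1, μ(30) = -1, μ(31) = -1, μ(33) = 1, μ(34) = 1, μ(35) = 1, μ(37) = -1, μ(38) = 1, μ(39) = 1, μ(41) = -1, μ(42) = -1, μ(43) = -1, μ(46) = 1, μ(47) = -1, μ(51) = 1, μ(53) = -1, μ(55) = 1, μ(57) = 1, μ(58) = 1, μ(59) = -1, μ(61) = -1, μ(62) = 1, μ(65) = 1, μ(66) = -1, μ(67) = -1, μ(69) = 1, μ(70) = -1, μ(71) = -1, μ(73) = -1, μ(74) = 1, μ(77) = 1, μ(78) = -1, μ(79) = -1, μ(82) = 1, μ(83) = -1, μ(85) = 1, μ(86) = 1, μ(87) = 1, with μ = 0 on non-squarefree integers. Summing μ(k)/k for k where μ(k) ≠ 0 gives 2609341595728673683821147444809/267064515689275851355624017992790 ≈ 0.0098. (PNT ⟺ this sum → 0 as n → ∞.)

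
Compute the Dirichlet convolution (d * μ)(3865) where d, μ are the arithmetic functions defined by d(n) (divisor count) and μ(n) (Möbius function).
(d * μ)(3865) = 1

Divisors of 3865: [1, 5, 773, 3865]. For each d | 3865:
  d = 1: d(1) · μ(3865/1) = 1 · 1 = 1
  d = 5: d(5) · μ(3865/5) = 2 · -1 = -2
  d = 773: d(773) · μ(3865/773) = 2 · -1 = -2
  d = 3865: d(3865) · μ(3865/3865) = 4 · 1 = 4
Summing: (d * μ)(3865) = 1 + -2 + -2 + 4 = 1.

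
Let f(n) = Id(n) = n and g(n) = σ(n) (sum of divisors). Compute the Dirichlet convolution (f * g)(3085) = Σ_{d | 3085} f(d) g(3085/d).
(Id * σ)(3085) = 13585

Divisors of 3085: [1, 5, 617, 3085]. For each d | 3085:
  d = 1: Id(1) · σ(3085/1) = 1 · 3708 = 3708
  d = 5: Id(5) · σ(3085/5) = 5 · 618 = 3090
  d = 617: Id(617) · σ(3085/617) = 617 · 6 = 3702
  d = 3085: Id(3085) · σ(3085/3085) = 3085 · 1 = 3085
Summing: (Id * σ)(3085) = 3708 + 3090 + 3702 + 3085 = 13585.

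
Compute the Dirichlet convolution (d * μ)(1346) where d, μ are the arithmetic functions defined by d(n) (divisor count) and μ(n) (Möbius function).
(d * μ)(1346) = 1

Divisors of 1346: [1, 2, 673, 1346]. For each d | 1346:
  d = 1: d(1) · μ(1346/1) = 1 · 1 = 1
  d = 2: d(2) · μ(1346/2) = 2 · -1 = -2
  d = 673: d(673) · μ(1346/673) = 2 · -1 = -2
  d = 1346: d(1346) · μ(1346/1346) = 4 · 1 = 4
Summing: (d * μ)(1346) = 1 + -2 + -2 + 4 = 1.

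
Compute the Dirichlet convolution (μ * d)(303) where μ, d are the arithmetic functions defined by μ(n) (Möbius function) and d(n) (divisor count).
(μ * d)(303) = 1

Divisors of 303: [1, 3, 101, 303]. For each d | 303:
  d = 1: μ(1) · d(303/1) = 1 · 4 = 4
  d = 3: μ(3) · d(303/3) = -1 · 2 = -2
  d = 101: μ(101) · d(303/101) = -1 · 2 = -2
  d = 303: μ(303) · d(303/303) = 1 · 1 = 1
Summing: (μ * d)(303) = 4 + -2 + -2 + 1 = 1.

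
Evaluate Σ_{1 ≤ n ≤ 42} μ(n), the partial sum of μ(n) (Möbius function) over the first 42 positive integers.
Σ_{n ≤ 42} μ(n) = -2

Compute μ(n) for each 1 ≤ n ≤ 42: μ(1) = 1, μ(2) = -1, μ(3) = -1, μ(4) = 0, μ(5) = -1, μ(6) = 1, μ(7) = -1, μ(8) = 0, μ(9) = 0, μ(10) = 1, μ(11) = -1, μ(12) = 0, μ(13) = -1, μ(14) = 1, μ(15) = 1, μ(16) = 0, μ(17) = -1, μ(18) = 0, μ(19) = -1, μ(20) = 0, μ(21) = 1, μ(22) = 1, μ(23) = -1, μ(24) = 0, μ(25) = 0, μ(26) = 1, μ(27) = 0, μ(28) = 0, μ(29) = -1, μ(30) = -1, μ(31) = -1, μ(32) = 0, μ(33) = 1, μ(34) = 1, μ(35) = 1, μ(36) = 0, μ(37) = -1, μ(38) = 1, μ(39) = 1, μ(40) = 0, μ(41) = -1, μ(42) = -1. Summing all 42 values: -2. (Mertens function M(x) = Σ_{n ≤ x} μ(n); on average M(x) should be small (PNT ⟺ M(x) = o(x)).)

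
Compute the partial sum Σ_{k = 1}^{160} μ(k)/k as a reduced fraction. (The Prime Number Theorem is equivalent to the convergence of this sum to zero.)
Σ μ(k)/k = 64913714004742152105857055486137916673345137521594294887693/5053595284816784977233681012564534887436795806841425346061410

Values of μ(k) for 1 ≤ k ≤ 160: μ(1) = 1, μ(2) = -1, μ(3) = -1, μ(5) = -1, μ(6) = 1, μ(7) = -1, μ(10) = 1, μ(11) = -1, μ(13) = -1, μ(14) = 1, μ(15) = 1, μ(17) = -1, μ(19) = -1, μ(21) = 1, μ(22) = 1, μ(23) = -1, μ(26) = 1, μ(29) = -1, μ(30) = -1, μ(31) = -1, μ(33) = 1, μ(34) = 1, μ(35) = 1, μ(37) = -1, μ(38) = 1, μ(39) = 1, μ(41) = -1, μ(42) = -1, μ(43) = -1, μ(46) = 1, μ(47) = -1, μ(51) = 1, μ(53) = -1, μ(55) = 1, μ(57) = 1, μ(58) = 1, μ(59) = -1, μ(61) = -1, μ(62) = 1, μ(65) = 1, μ(66) = -1, μ(67) = -1, μ(69) = 1, μ(70) = -1, μ(71) = -1, μ(73) = -1, μ(74) = 1, μ(77) = 1, μ(78) = -1, μ(79) = -1, μ(82) = 1, μ(83) = -1, μ(85) = 1, μ(86) = 1, μ(87) = 1, μ(89) = -1, μ(91) = 1, μ(93) = 1, μ(94) = 1, μ(95) = 1, μ(97) = -1, μ(101) = -1, μ(102) = -1, μ(103) = -1, μ(105) = -1, μ(106) = 1, μ(107) = -1, μ(109) = -1, μ(110) = -1, μ(111) = 1, μ(113) = -1, μ(114) = -1, μ(115) = 1, μ(118) = 1, μ(119) = 1, μ(122) = 1, μ(123) = 1, μ(127) = -1, μ(129) = 1, μ(130) = -1, μ(131) = -1, μ(133) = 1, μ(134) = 1, μ(137) = -1, μ(138) = -1, μ(139) = -1, μ(141) = 1, μ(142) = 1, μ(143) = 1, μ(145) = 1, μ(146) = 1, μ(149) = -1, μ(151) = -1, μ(154) = -1, μ(155) = 1, μ(157) = -1, μ(158) = 1, μ(159) = 1, with μ = 0 on non-squarefree integers. Summing μ(k)/k for k where μ(k) ≠ 0 gives 64913714004742152105857055486137916673345137521594294887693/5053595284816784977233681012564534887436795806841425346061410 ≈ 0.0128. (PNT ⟺ this sum → 0 as n → ∞.)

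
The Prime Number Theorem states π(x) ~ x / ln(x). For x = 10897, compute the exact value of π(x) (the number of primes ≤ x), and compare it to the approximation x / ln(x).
π(10897) = 1325;  x/ln(x) ≈ 1172.19;  relative error ≈ 11.53%.

Directly count primes up to 10897: π(10897) = 1325. The PNT approximation gives 10897/ln(10897) ≈ 10897/9.29624 ≈ 1172.19. Relative error (π(x) − x/ln(x)) / π(x) ≈ 11.53%; the approximation is known to undercount slightly (Li(x) is a better estimate).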